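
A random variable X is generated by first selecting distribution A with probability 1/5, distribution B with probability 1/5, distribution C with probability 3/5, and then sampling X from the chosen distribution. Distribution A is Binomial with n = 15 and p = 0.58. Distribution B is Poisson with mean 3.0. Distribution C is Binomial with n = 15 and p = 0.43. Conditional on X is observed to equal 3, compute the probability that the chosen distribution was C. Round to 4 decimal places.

Likelihoods P(X=3 | ·): A: 0.00267477; B: 0.224042; C: 0.0425515.
Posterior ∝ prior × likelihood. Numerator for C: 0.6·0.0425515 = 0.0255309.
Normalizing constant: 0.2·0.00267477 + 0.2·0.224042 + 0.6·0.0425515 = 0.0708742.
P(C | observation) = 0.0255309 / 0.0708742 = 0.360228.

0.3602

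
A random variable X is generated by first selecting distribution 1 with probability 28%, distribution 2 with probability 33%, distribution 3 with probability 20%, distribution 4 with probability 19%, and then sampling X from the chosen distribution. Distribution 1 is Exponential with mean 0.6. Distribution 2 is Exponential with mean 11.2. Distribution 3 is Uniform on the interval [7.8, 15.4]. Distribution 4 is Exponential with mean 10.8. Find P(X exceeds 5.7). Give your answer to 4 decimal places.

Conditional on each component, P(X > 5.7): 1: 7.48518e-05; 2: 0.601139; 3: 1; 4: 0.589914.
By total probability, P(X > 5.7) = 0.28·7.48518e-05 + 0.33·0.601139 + 0.2·1 + 0.19·0.589914 = 0.510481.

0.5105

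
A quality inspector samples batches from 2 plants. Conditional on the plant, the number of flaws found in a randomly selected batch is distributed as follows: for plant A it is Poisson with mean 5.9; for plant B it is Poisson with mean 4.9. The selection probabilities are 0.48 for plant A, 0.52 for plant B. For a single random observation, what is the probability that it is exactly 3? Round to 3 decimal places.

Conditional on each plant, P(X = 3): A: 0.0937707; B: 0.146014.
By total probability, P(X = 3) = 0.48·0.0937707 + 0.52·0.146014 = 0.120937.

0.121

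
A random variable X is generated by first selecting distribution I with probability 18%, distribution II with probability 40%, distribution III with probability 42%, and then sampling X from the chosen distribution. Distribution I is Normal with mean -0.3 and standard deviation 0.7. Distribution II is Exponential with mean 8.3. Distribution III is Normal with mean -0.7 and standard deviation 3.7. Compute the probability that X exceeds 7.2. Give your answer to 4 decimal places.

Conditional on each component, P(X > 7.2): I: 0; II: 0.420013; III: 0.016375.
By total probability, P(X > 7.2) = 0.18·0 + 0.4·0.420013 + 0.42·0.016375 = 0.174883.

0.1749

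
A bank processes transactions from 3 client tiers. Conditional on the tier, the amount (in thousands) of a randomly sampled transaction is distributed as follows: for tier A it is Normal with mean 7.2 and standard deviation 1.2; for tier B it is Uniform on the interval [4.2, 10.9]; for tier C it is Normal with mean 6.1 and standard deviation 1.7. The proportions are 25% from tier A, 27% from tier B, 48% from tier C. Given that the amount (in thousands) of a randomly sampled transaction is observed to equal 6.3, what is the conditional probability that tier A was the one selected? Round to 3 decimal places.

Likelihoods f(6.3 | ·): A: 0.250948; B: 0.149254; C: 0.233054.
Posterior ∝ prior × likelihood. Numerator for A: 0.25·0.250948 = 0.062737.
Normalizing constant: 0.25·0.250948 + 0.27·0.149254 + 0.48·0.233054 = 0.214901.
P(A | observation) = 0.062737 / 0.214901 = 0.291934.

0.292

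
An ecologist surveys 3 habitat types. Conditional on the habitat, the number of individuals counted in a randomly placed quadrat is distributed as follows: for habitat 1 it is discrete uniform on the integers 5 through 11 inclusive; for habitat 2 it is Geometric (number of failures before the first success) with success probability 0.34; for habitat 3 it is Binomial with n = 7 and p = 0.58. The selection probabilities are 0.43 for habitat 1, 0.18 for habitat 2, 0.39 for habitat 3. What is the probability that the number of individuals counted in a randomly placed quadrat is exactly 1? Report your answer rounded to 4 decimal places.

0.0491

Conditional on each habitat, P(X = 1): 1: 0; 2: 0.2244; 3: 0.0222855.
By total probability, P(X = 1) = 0.43·0 + 0.18·0.2244 + 0.39·0.0222855 = 0.0490833.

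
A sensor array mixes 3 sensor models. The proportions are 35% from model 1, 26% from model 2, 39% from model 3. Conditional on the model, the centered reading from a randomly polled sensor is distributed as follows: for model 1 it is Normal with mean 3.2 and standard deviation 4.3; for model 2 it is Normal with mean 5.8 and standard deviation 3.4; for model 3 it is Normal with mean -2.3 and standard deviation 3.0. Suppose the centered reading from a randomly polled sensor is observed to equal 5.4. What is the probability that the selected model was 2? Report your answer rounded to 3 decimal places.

Likelihoods f(5.4 | ·): 1: 0.0813955; 2: 0.116527; 3: 0.00493482.
Posterior ∝ prior × likelihood. Numerator for 2: 0.26·0.116527 = 0.030297.
Normalizing constant: 0.35·0.0813955 + 0.26·0.116527 + 0.39·0.00493482 = 0.06071.
P(2 | observation) = 0.030297 / 0.06071 = 0.499044.

0.499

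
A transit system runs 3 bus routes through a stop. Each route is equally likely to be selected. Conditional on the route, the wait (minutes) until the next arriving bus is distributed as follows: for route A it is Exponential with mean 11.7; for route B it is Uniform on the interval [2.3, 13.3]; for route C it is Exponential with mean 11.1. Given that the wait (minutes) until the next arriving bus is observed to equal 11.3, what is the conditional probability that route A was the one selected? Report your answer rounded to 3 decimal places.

Likelihoods f(11.3 | ·): A: 0.0325362; B: 0.0909091; C: 0.0325505.
Posterior ∝ prior × likelihood. Numerator for A: 0.333333·0.0325362 = 0.0108454.
Normalizing constant: 0.333333·0.0325362 + 0.333333·0.0909091 + 0.333333·0.0325505 = 0.0519986.
P(A | observation) = 0.0108454 / 0.0519986 = 0.208571.

0.209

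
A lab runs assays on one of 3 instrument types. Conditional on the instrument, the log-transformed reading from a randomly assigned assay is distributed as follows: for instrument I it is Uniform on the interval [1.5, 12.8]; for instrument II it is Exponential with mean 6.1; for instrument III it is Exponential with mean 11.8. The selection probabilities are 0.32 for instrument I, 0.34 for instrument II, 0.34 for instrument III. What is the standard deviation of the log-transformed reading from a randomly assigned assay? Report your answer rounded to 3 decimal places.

Per component, I: μ=7.15, E[X²]=61.7633; II: μ=6.1, E[X²]=74.42; III: μ=11.8, E[X²]=278.48.
E[X] = 0.32·7.15 + 0.34·6.1 + 0.34·11.8 = 8.374.
E[X²] = 0.32·61.7633 + 0.34·74.42 + 0.34·278.48 = 139.75.
Var(X) = E[X²] − (E[X])² = 139.75 − 70.1239 = 69.6264.
SD(X) = √69.6264 = 8.34424.

8.344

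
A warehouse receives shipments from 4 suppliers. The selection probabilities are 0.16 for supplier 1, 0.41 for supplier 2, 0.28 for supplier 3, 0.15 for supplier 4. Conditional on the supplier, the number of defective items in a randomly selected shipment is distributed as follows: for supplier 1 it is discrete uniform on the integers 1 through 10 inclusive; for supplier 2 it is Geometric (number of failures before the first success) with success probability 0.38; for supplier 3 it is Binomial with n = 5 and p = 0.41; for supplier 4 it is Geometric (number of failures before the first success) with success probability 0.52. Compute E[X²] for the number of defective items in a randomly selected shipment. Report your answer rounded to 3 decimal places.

For each component E[X²] = Var + (mean)², giving 1: 38.5; 2: 6.95568; 3: 5.412; 4: 2.62722.
Overall E[X²] = 0.16·38.5 + 0.41·6.95568 + 0.28·5.412 + 0.15·2.62722 = 10.9213.

10.921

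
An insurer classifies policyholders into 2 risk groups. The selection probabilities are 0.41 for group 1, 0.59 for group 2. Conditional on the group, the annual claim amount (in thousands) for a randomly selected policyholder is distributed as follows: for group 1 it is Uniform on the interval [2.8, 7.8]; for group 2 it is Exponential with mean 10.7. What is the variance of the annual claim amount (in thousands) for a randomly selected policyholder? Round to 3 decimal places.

75.457

Per component, 1: μ=5.3, E[X²]=30.1733; 2: μ=10.7, E[X²]=228.98.
E[X] = 0.41·5.3 + 0.59·10.7 = 8.486.
E[X²] = 0.41·30.1733 + 0.59·228.98 = 147.469.
Var(X) = E[X²] − (E[X])² = 147.469 − 72.0122 = 75.4571.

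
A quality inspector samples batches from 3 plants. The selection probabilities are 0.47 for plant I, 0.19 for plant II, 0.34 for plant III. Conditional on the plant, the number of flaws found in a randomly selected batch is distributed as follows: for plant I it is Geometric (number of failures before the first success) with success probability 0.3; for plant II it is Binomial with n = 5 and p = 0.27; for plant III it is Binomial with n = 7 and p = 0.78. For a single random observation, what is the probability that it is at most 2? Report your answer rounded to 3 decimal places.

Conditional on each plant, P(X ≤ 2): I: 0.657; II: 0.874277; III: 0.00722848.
By total probability, P(X ≤ 2) = 0.47·0.657 + 0.19·0.874277 + 0.34·0.00722848 = 0.47736.

0.477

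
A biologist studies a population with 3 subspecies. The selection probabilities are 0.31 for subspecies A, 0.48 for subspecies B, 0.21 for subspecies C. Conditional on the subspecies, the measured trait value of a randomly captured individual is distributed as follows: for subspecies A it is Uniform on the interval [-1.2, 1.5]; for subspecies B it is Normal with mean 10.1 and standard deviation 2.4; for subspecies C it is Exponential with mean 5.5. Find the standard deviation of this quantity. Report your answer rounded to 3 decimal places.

5.295

Per component, A: μ=0.15, E[X²]=0.63; B: μ=10.1, E[X²]=107.77; C: μ=5.5, E[X²]=60.5.
E[X] = 0.31·0.15 + 0.48·10.1 + 0.21·5.5 = 6.0495.
E[X²] = 0.31·0.63 + 0.48·107.77 + 0.21·60.5 = 64.6299.
Var(X) = E[X²] − (E[X])² = 64.6299 − 36.5965 = 28.0334.
SD(X) = √28.0334 = 5.29466.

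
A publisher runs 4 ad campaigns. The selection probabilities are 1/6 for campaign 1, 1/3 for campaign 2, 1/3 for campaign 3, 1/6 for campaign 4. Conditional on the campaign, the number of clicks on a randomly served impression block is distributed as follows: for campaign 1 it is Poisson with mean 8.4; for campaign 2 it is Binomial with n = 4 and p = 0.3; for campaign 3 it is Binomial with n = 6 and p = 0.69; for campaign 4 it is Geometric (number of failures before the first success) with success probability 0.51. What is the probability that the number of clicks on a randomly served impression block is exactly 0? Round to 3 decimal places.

Conditional on each campaign, P(X = 0): 1: 0.000224867; 2: 0.2401; 3: 0.000887504; 4: 0.51.
By total probability, P(X = 0) = 0.166667·0.000224867 + 0.333333·0.2401 + 0.333333·0.000887504 + 0.166667·0.51 = 0.165367.

0.165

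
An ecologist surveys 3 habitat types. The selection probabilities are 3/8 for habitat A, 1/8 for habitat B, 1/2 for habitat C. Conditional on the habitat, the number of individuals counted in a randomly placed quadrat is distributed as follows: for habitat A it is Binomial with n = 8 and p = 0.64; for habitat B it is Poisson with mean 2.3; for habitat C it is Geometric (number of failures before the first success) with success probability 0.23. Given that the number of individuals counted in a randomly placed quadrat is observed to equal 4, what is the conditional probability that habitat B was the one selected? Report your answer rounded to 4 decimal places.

Likelihoods P(X=4 | ·): A: 0.197255; B: 0.116902; C: 0.080852.
Posterior ∝ prior × likelihood. Numerator for B: 0.125·0.116902 = 0.0146128.
Normalizing constant: 0.375·0.197255 + 0.125·0.116902 + 0.5·0.080852 = 0.129009.
P(B | observation) = 0.0146128 / 0.129009 = 0.113269.

0.1133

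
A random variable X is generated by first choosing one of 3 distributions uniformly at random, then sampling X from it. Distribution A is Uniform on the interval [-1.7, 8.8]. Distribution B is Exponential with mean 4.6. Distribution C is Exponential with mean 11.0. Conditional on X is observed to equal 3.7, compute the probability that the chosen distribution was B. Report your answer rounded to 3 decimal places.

0.378

Likelihoods f(3.7 | ·): A: 0.0952381; B: 0.0972564; C: 0.0649421.
Posterior ∝ prior × likelihood. Numerator for B: 0.333333·0.0972564 = 0.0324188.
Normalizing constant: 0.333333·0.0952381 + 0.333333·0.0972564 + 0.333333·0.0649421 = 0.0858122.
P(B | observation) = 0.0324188 / 0.0858122 = 0.377788.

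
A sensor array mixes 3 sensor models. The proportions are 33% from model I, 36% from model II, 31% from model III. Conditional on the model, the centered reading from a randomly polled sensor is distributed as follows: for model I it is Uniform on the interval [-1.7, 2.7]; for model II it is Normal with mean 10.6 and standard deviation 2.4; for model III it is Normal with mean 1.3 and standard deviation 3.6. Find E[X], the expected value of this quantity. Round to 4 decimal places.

Component means — I: 0.5; II: 10.6; III: 1.3.
E[X] = 0.33·0.5 + 0.36·10.6 + 0.31·1.3 = 4.384.

4.3840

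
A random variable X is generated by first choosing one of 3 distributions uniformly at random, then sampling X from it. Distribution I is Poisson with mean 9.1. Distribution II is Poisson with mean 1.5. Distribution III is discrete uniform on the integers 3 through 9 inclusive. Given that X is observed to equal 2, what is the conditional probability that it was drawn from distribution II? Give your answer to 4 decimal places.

0.9819

Likelihoods P(X=2 | ·): I: 0.00462352; II: 0.251021; III: 0.
Posterior ∝ prior × likelihood. Numerator for II: 0.333333·0.251021 = 0.0836738.
Normalizing constant: 0.333333·0.00462352 + 0.333333·0.251021 + 0.333333·0 = 0.085215.
P(II | observation) = 0.0836738 / 0.085215 = 0.981914.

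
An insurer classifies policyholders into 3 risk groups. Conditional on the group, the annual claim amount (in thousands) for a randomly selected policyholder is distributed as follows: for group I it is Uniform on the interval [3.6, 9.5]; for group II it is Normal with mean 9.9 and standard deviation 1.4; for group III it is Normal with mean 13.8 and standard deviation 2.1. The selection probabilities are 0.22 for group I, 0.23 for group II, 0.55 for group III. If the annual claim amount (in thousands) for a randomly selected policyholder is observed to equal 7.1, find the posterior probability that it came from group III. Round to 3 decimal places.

Likelihoods f(7.1 | ·): I: 0.169492; II: 0.038565; III: 0.00117036.
Posterior ∝ prior × likelihood. Numerator for III: 0.55·0.00117036 = 0.000643697.
Normalizing constant: 0.22·0.169492 + 0.23·0.038565 + 0.55·0.00117036 = 0.0468018.
P(III | observation) = 0.000643697 / 0.0468018 = 0.0137537.

0.014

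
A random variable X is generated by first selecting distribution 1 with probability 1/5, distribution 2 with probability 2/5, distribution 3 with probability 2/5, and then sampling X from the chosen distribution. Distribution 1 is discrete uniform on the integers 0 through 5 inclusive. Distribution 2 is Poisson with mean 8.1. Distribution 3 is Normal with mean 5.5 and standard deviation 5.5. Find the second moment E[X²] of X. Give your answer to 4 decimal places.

55.5173

For each component E[X²] = Var + (mean)², giving 1: 9.16667; 2: 73.71; 3: 60.5.
Overall E[X²] = 0.2·9.16667 + 0.4·73.71 + 0.4·60.5 = 55.5173.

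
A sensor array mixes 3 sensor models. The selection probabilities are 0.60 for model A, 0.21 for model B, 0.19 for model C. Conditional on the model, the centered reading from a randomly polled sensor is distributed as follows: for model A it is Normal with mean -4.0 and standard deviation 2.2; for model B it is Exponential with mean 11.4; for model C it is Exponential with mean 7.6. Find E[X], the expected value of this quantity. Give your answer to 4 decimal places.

1.4380

Component means — A: -4; B: 11.4; C: 7.6.
E[X] = 0.6·-4 + 0.21·11.4 + 0.19·7.6 = 1.438.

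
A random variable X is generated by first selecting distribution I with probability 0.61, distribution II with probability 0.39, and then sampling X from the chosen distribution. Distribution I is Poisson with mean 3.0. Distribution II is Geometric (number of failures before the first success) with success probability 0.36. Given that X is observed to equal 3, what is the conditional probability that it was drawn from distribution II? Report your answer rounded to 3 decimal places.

Likelihoods P(X=3 | ·): I: 0.224042; II: 0.0943718.
Posterior ∝ prior × likelihood. Numerator for II: 0.39·0.0943718 = 0.036805.
Normalizing constant: 0.61·0.224042 + 0.39·0.0943718 = 0.173471.
P(II | observation) = 0.036805 / 0.173471 = 0.212169.

0.212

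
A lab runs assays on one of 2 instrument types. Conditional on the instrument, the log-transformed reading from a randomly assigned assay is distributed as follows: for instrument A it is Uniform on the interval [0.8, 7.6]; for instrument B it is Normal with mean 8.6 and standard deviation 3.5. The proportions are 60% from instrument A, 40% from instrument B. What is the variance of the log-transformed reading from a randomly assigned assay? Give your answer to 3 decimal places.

Per component, A: μ=4.2, E[X²]=21.4933; B: μ=8.6, E[X²]=86.21.
E[X] = 0.6·4.2 + 0.4·8.6 = 5.96.
E[X²] = 0.6·21.4933 + 0.4·86.21 = 47.38.
Var(X) = E[X²] − (E[X])² = 47.38 − 35.5216 = 11.8584.

11.858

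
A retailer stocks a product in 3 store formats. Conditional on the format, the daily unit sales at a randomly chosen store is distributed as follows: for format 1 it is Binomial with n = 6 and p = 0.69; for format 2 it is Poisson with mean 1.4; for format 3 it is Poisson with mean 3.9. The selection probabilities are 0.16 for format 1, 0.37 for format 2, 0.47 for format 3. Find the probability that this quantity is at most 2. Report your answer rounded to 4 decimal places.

0.4400

Conditional on each format, P(X ≤ 2): 1: 0.0786932; 2: 0.833498; 3: 0.253125.
By total probability, P(X ≤ 2) = 0.16·0.0786932 + 0.37·0.833498 + 0.47·0.253125 = 0.439954.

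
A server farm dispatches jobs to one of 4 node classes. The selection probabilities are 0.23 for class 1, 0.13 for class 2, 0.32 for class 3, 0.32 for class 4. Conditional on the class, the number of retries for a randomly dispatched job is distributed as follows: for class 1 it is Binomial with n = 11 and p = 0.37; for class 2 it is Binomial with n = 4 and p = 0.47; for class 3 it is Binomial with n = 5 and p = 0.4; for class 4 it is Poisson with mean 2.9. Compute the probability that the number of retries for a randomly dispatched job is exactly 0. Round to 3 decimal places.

0.054

Conditional on each class, P(X = 0): 1: 0.00620506; 2: 0.0789048; 3: 0.07776; 4: 0.0550232.
By total probability, P(X = 0) = 0.23·0.00620506 + 0.13·0.0789048 + 0.32·0.07776 + 0.32·0.0550232 = 0.0541754.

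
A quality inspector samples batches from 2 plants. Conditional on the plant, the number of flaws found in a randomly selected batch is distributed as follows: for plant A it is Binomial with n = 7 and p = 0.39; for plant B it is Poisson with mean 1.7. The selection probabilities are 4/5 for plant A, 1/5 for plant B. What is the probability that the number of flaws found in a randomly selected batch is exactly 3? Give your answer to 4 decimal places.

Conditional on each plant, P(X = 3): A: 0.287463; B: 0.149587.
By total probability, P(X = 3) = 0.8·0.287463 + 0.2·0.149587 = 0.259887.

0.2599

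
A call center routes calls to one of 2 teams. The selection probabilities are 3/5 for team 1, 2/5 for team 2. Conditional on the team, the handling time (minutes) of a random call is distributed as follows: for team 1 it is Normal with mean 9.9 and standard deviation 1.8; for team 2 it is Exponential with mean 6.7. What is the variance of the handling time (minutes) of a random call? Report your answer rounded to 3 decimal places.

Per component, 1: μ=9.9, E[X²]=101.25; 2: μ=6.7, E[X²]=89.78.
E[X] = 0.6·9.9 + 0.4·6.7 = 8.62.
E[X²] = 0.6·101.25 + 0.4·89.78 = 96.662.
Var(X) = E[X²] − (E[X])² = 96.662 − 74.3044 = 22.3576.

22.358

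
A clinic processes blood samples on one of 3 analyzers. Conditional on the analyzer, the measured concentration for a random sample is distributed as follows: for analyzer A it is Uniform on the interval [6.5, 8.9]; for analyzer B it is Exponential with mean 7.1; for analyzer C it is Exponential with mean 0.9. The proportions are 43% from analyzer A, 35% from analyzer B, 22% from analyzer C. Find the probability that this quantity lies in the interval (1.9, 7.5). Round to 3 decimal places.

Conditional on each analyzer, P(1.9 < X < 7.5): A: 0.416667; B: 0.417483; C: 0.120863.
By total probability, P(1.9 < X < 7.5) = 0.43·0.416667 + 0.35·0.417483 + 0.22·0.120863 = 0.351875.

0.352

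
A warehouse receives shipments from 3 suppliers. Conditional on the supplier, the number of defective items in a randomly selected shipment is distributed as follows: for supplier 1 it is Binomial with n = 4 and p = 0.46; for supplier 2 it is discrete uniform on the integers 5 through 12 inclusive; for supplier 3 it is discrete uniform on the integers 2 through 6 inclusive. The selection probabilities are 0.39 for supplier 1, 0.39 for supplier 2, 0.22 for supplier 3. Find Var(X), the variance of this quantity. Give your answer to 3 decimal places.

11.759

Per component, 1: μ=1.84, E[X²]=4.3792; 2: μ=8.5, E[X²]=77.5; 3: μ=4, E[X²]=18.
E[X] = 0.39·1.84 + 0.39·8.5 + 0.22·4 = 4.9126.
E[X²] = 0.39·4.3792 + 0.39·77.5 + 0.22·18 = 35.8929.
Var(X) = E[X²] − (E[X])² = 35.8929 − 24.1336 = 11.7592.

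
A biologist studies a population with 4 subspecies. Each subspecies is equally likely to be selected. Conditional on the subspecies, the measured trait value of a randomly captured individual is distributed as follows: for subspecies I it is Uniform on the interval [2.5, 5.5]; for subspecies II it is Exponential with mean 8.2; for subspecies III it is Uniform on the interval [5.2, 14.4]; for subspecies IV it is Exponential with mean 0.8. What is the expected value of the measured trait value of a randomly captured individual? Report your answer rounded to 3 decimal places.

5.700

Component means — I: 4; II: 8.2; III: 9.8; IV: 0.8.
E[X] = 0.25·4 + 0.25·8.2 + 0.25·9.8 + 0.25·0.8 = 5.7.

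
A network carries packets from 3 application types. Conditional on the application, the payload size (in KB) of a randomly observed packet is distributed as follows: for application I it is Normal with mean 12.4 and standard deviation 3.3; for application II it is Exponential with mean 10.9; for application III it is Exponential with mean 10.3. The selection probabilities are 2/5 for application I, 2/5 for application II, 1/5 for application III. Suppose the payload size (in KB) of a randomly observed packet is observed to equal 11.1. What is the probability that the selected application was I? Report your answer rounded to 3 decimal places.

0.693

Likelihoods f(11.1 | ·): I: 0.111866; II: 0.0331368; III: 0.0330474.
Posterior ∝ prior × likelihood. Numerator for I: 0.4·0.111866 = 0.0447463.
Normalizing constant: 0.4·0.111866 + 0.4·0.0331368 + 0.2·0.0330474 = 0.0646105.
P(I | observation) = 0.0447463 / 0.0646105 = 0.692555.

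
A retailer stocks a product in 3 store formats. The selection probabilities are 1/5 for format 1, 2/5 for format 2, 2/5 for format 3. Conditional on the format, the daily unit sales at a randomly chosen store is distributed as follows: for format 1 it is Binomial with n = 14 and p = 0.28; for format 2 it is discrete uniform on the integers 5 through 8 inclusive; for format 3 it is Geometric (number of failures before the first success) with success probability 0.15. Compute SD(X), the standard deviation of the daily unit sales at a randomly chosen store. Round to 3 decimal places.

Per component, 1: μ=3.92, E[X²]=18.1888; 2: μ=6.5, E[X²]=43.5; 3: μ=5.66667, E[X²]=69.8889.
E[X] = 0.2·3.92 + 0.4·6.5 + 0.4·5.66667 = 5.65067.
E[X²] = 0.2·18.1888 + 0.4·43.5 + 0.4·69.8889 = 48.9933.
Var(X) = E[X²] − (E[X])² = 48.9933 − 31.93 = 17.0633.
SD(X) = √17.0633 = 4.13077.

4.131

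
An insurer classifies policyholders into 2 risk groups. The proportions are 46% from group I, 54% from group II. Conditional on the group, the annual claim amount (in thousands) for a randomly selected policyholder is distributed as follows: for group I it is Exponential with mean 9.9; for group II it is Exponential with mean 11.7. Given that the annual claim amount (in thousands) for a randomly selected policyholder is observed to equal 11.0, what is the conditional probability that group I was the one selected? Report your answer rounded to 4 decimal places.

0.4590

Likelihoods f(11.0 | ·): I: 0.0332518; II: 0.0333813.
Posterior ∝ prior × likelihood. Numerator for I: 0.46·0.0332518 = 0.0152958.
Normalizing constant: 0.46·0.0332518 + 0.54·0.0333813 = 0.0333217.
P(I | observation) = 0.0152958 / 0.0333217 = 0.459035.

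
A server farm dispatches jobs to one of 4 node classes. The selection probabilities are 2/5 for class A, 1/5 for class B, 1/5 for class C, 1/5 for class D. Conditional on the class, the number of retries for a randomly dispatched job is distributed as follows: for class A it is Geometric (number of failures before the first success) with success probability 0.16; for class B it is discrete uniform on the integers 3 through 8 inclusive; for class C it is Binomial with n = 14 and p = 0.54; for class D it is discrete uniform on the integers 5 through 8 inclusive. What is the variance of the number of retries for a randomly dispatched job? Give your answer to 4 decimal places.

Per component, A: μ=5.25, E[X²]=60.375; B: μ=5.5, E[X²]=33.1667; C: μ=7.56, E[X²]=60.6312; D: μ=6.5, E[X²]=43.5.
E[X] = 0.4·5.25 + 0.2·5.5 + 0.2·7.56 + 0.2·6.5 = 6.012.
E[X²] = 0.4·60.375 + 0.2·33.1667 + 0.2·60.6312 + 0.2·43.5 = 51.6096.
Var(X) = E[X²] − (E[X])² = 51.6096 − 36.1441 = 15.4654.

15.4654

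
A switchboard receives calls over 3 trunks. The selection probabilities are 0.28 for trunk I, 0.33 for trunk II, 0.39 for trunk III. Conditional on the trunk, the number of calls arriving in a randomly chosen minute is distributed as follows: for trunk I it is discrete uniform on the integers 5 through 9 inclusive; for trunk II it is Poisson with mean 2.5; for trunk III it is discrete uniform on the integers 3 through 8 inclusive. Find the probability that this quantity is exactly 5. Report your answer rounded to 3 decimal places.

0.143

Conditional on each trunk, P(X = 5): I: 0.2; II: 0.0668009; III: 0.166667.
By total probability, P(X = 5) = 0.28·0.2 + 0.33·0.0668009 + 0.39·0.166667 = 0.143044.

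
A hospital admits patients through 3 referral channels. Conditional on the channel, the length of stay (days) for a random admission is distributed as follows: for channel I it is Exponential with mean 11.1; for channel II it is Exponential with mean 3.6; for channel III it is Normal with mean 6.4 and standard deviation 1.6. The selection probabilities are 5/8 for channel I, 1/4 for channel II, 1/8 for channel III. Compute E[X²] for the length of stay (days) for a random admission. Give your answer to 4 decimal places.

165.9325

For each component E[X²] = Var + (mean)², giving I: 246.42; II: 25.92; III: 43.52.
Overall E[X²] = 0.625·246.42 + 0.25·25.92 + 0.125·43.52 = 165.933.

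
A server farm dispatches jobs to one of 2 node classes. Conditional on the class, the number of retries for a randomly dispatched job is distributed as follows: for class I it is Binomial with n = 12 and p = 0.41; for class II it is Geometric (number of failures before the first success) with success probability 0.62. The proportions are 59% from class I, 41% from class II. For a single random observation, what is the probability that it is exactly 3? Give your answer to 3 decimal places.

0.091

Conditional on each class, P(X = 3): I: 0.131354; II: 0.0340206.
By total probability, P(X = 3) = 0.59·0.131354 + 0.41·0.0340206 = 0.0914472.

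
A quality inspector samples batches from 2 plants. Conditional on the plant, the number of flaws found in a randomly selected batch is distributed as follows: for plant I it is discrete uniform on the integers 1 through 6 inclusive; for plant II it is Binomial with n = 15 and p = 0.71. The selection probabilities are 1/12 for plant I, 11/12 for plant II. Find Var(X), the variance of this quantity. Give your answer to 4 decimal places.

6.9794

Per component, I: μ=3.5, E[X²]=15.1667; II: μ=10.65, E[X²]=116.511.
E[X] = 0.0833333·3.5 + 0.916667·10.65 = 10.0542.
E[X²] = 0.0833333·15.1667 + 0.916667·116.511 = 108.066.
Var(X) = E[X²] − (E[X])² = 108.066 − 101.086 = 6.97937.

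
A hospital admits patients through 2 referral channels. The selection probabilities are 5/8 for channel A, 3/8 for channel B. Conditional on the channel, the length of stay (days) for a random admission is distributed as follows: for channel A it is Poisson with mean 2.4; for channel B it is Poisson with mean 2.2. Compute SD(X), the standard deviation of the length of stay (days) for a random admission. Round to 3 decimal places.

1.528

Per component, A: μ=2.4, E[X²]=8.16; B: μ=2.2, E[X²]=7.04.
E[X] = 0.625·2.4 + 0.375·2.2 = 2.325.
E[X²] = 0.625·8.16 + 0.375·7.04 = 7.74.
Var(X) = E[X²] − (E[X])² = 7.74 − 5.40563 = 2.33437.
SD(X) = √2.33437 = 1.52787.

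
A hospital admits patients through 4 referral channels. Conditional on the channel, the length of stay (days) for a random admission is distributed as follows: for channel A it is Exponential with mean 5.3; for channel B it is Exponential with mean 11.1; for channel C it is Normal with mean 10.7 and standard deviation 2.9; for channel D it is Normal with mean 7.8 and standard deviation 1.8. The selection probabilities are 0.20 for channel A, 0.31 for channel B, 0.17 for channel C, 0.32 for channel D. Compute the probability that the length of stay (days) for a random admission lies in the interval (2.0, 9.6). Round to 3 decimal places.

Conditional on each channel, P(2.0 < X < 9.6): A: 0.522232; B: 0.414011; C: 0.350879; D: 0.840709.
By total probability, P(2.0 < X < 9.6) = 0.2·0.522232 + 0.31·0.414011 + 0.17·0.350879 + 0.32·0.840709 = 0.561466.

0.561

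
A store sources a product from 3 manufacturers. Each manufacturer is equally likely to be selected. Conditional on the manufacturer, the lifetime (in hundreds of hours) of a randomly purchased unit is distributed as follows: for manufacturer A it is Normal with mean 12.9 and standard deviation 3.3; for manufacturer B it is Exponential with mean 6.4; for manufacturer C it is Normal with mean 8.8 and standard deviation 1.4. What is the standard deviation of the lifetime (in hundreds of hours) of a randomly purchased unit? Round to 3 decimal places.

Per component, A: μ=12.9, E[X²]=177.3; B: μ=6.4, E[X²]=81.92; C: μ=8.8, E[X²]=79.4.
E[X] = 0.333333·12.9 + 0.333333·6.4 + 0.333333·8.8 = 9.36667.
E[X²] = 0.333333·177.3 + 0.333333·81.92 + 0.333333·79.4 = 112.873.
Var(X) = E[X²] − (E[X])² = 112.873 − 87.7344 = 25.1389.
SD(X) = √25.1389 = 5.01387.

5.014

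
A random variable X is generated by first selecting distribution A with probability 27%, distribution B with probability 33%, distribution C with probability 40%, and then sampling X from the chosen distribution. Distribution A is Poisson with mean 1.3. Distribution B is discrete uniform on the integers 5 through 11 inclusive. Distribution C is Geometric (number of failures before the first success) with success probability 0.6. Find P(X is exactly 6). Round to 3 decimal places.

Conditional on each component, P(X = 6): A: 0.00182703; B: 0.142857; C: 0.0024576.
By total probability, P(X = 6) = 0.27·0.00182703 + 0.33·0.142857 + 0.4·0.0024576 = 0.0486192.

0.049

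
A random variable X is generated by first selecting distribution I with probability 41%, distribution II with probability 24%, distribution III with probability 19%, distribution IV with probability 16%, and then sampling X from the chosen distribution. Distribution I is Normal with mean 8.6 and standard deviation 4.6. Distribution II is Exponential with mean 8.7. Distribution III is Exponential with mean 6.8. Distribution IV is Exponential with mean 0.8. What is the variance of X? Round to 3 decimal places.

43.629

Per component, I: μ=8.6, E[X²]=95.12; II: μ=8.7, E[X²]=151.38; III: μ=6.8, E[X²]=92.48; IV: μ=0.8, E[X²]=1.28.
E[X] = 0.41·8.6 + 0.24·8.7 + 0.19·6.8 + 0.16·0.8 = 7.034.
E[X²] = 0.41·95.12 + 0.24·151.38 + 0.19·92.48 + 0.16·1.28 = 93.1064.
Var(X) = E[X²] − (E[X])² = 93.1064 − 49.4772 = 43.6292.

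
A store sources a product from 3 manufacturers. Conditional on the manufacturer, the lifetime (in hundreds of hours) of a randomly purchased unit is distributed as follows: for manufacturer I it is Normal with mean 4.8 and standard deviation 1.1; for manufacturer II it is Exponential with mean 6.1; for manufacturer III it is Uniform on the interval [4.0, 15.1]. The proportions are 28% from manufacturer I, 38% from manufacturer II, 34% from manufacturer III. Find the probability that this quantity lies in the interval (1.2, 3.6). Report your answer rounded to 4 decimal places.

Conditional on each manufacturer, P(1.2 < X < 3.6): I: 0.137124; II: 0.267183; III: 0.
By total probability, P(1.2 < X < 3.6) = 0.28·0.137124 + 0.38·0.267183 + 0.34·0 = 0.139924.

0.1399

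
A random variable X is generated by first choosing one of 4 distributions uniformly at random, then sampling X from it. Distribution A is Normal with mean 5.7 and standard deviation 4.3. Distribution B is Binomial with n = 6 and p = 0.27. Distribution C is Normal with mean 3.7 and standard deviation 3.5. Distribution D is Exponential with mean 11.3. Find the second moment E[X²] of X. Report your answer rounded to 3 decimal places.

For each component E[X²] = Var + (mean)², giving A: 50.98; B: 3.807; C: 25.94; D: 255.38.
Overall E[X²] = 0.25·50.98 + 0.25·3.807 + 0.25·25.94 + 0.25·255.38 = 84.0268.

84.027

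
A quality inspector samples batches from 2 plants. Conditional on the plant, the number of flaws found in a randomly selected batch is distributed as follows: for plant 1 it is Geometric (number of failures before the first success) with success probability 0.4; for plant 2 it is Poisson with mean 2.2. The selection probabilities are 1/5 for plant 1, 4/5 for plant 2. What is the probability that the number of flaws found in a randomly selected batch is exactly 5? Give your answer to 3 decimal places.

Conditional on each plant, P(X = 5): 1: 0.031104; 2: 0.0475866.
By total probability, P(X = 5) = 0.2·0.031104 + 0.8·0.0475866 = 0.04429.

0.044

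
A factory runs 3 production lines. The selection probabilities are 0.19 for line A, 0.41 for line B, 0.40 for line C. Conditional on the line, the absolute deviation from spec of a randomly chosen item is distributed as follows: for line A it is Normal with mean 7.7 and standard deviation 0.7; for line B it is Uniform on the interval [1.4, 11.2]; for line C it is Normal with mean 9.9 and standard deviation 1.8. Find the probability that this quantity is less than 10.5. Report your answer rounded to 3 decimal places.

0.823

Conditional on each line, P(X < 10.5): A: 0.999968; B: 0.928571; C: 0.630559.
By total probability, P(X < 10.5) = 0.19·0.999968 + 0.41·0.928571 + 0.4·0.630559 = 0.822932.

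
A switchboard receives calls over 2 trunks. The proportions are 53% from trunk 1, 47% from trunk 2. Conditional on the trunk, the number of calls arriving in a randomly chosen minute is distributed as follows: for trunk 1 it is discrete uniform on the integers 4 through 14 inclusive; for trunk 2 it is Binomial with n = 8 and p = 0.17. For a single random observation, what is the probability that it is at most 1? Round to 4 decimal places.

Conditional on each trunk, P(X ≤ 1): 1: 0; 2: 0.59428.
By total probability, P(X ≤ 1) = 0.53·0 + 0.47·0.59428 = 0.279311.

0.2793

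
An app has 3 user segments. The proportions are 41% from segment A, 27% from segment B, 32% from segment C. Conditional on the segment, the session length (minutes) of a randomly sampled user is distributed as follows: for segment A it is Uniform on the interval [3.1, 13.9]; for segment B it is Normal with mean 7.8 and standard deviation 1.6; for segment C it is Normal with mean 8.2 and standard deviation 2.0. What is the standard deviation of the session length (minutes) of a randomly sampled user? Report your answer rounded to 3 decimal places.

Per component, A: μ=8.5, E[X²]=81.97; B: μ=7.8, E[X²]=63.4; C: μ=8.2, E[X²]=71.24.
E[X] = 0.41·8.5 + 0.27·7.8 + 0.32·8.2 = 8.215.
E[X²] = 0.41·81.97 + 0.27·63.4 + 0.32·71.24 = 73.5225.
Var(X) = E[X²] − (E[X])² = 73.5225 − 67.4862 = 6.03627.
SD(X) = √6.03627 = 2.45688.

2.457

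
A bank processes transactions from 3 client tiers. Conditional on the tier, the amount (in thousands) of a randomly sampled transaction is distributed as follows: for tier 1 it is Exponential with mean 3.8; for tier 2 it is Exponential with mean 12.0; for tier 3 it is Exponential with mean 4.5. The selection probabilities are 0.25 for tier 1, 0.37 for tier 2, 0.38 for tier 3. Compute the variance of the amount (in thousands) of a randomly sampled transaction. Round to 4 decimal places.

Per component, 1: μ=3.8, E[X²]=28.88; 2: μ=12, E[X²]=288; 3: μ=4.5, E[X²]=40.5.
E[X] = 0.25·3.8 + 0.37·12 + 0.38·4.5 = 7.1.
E[X²] = 0.25·28.88 + 0.37·288 + 0.38·40.5 = 129.17.
Var(X) = E[X²] − (E[X])² = 129.17 − 50.41 = 78.76.

78.7600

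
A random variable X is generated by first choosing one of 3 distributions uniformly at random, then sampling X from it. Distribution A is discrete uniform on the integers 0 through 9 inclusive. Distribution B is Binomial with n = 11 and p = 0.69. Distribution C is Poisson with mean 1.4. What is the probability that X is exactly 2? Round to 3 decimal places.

Conditional on each component, P(X = 2): A: 0.1; B: 0.000692335; C: 0.241665.
By total probability, P(X = 2) = 0.333333·0.1 + 0.333333·0.000692335 + 0.333333·0.241665 = 0.114119.

0.114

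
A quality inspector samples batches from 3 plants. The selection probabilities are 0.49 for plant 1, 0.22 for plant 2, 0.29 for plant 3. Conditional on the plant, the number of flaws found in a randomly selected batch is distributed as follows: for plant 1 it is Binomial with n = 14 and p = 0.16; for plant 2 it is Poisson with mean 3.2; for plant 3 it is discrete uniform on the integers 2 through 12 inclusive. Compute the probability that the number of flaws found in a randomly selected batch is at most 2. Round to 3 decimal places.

0.407

Conditional on each plant, P(X ≤ 2): 1: 0.606784; 2: 0.379904; 3: 0.0909091.
By total probability, P(X ≤ 2) = 0.49·0.606784 + 0.22·0.379904 + 0.29·0.0909091 = 0.407267.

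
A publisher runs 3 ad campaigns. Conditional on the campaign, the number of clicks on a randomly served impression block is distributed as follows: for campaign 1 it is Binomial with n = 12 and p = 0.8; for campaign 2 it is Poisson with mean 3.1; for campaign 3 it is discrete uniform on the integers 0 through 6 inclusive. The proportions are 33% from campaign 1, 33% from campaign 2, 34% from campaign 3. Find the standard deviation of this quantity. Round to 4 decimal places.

Per component, 1: μ=9.6, E[X²]=94.08; 2: μ=3.1, E[X²]=12.71; 3: μ=3, E[X²]=13.
E[X] = 0.33·9.6 + 0.33·3.1 + 0.34·3 = 5.211.
E[X²] = 0.33·94.08 + 0.33·12.71 + 0.34·13 = 39.6607.
Var(X) = E[X²] − (E[X])² = 39.6607 − 27.1545 = 12.5062.
SD(X) = √12.5062 = 3.53641.

3.5364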